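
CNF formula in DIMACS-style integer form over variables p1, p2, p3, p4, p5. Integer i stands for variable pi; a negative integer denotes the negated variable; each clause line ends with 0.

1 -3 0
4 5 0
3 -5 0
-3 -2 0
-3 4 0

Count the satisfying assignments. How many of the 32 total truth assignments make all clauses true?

6

Satisfying assignments:
  p1=F p2=F p3=F p4=T p5=F
  p1=F p2=T p3=F p4=T p5=F
  p1=T p2=F p3=F p4=T p5=F
  p1=T p2=F p3=T p4=T p5=F
  p1=T p2=F p3=T p4=T p5=T
  p1=T p2=T p3=F p4=T p5=F
Count: 6.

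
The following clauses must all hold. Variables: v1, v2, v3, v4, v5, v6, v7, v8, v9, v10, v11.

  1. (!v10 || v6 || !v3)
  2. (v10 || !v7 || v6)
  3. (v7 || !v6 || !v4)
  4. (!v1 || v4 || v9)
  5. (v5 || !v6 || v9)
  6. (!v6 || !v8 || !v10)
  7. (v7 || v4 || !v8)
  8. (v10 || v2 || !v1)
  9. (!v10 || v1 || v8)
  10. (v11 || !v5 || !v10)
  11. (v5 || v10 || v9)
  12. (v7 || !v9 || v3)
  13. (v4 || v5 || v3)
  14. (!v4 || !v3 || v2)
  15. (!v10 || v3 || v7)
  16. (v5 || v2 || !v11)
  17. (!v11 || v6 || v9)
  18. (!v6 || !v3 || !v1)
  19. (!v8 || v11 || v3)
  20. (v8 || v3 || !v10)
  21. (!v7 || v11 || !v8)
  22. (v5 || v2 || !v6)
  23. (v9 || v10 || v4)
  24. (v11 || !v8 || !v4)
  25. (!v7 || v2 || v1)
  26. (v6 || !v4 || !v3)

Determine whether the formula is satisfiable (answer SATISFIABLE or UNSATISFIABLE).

v2 occurs only positively in the remaining clauses — set v2 = True.
Set v1 = False and propagate.
For the remaining variables, v3 = False, v4 = True, v5 = True, v6 = False, v7 = False, v8 = False, v9 = False, v10 = False, v11 = False works.
Every clause has at least one true literal under this assignment.
So v1=0, v2=1, v3=0, v4=1, v5=1, v6=0, v7=0, v8=0, v9=0, v10=0, v11=0 is a satisfying assignment.

SATISFIABLE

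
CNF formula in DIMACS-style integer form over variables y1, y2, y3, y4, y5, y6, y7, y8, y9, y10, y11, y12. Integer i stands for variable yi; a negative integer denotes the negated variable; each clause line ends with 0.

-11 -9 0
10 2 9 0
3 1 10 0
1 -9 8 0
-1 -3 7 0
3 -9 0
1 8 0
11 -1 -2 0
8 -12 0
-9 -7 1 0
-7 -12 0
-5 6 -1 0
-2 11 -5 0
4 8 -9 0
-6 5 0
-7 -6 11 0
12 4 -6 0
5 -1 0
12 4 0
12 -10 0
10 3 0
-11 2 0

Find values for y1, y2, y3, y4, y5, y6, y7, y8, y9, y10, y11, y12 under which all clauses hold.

y1 = 0, y2 = 0, y3 = 1, y4 = 1, y5 = 1, y6 = 0, y7 = 0, y8 = 1, y9 = 0, y10 = 1, y11 = 0, y12 = 1

y4 occurs only positively in the remaining clauses — set y4 = True.
Pure literal: y8 appears only positively; assign y8 = True.
Set y1 = False and propagate.
Set y2 = False and propagate.
  then y11 is forced to False.
Try y3 = True.
For the remaining variables, y5 = True, y6 = False, y7 = False, y9 = False, y10 = True, y12 = True works.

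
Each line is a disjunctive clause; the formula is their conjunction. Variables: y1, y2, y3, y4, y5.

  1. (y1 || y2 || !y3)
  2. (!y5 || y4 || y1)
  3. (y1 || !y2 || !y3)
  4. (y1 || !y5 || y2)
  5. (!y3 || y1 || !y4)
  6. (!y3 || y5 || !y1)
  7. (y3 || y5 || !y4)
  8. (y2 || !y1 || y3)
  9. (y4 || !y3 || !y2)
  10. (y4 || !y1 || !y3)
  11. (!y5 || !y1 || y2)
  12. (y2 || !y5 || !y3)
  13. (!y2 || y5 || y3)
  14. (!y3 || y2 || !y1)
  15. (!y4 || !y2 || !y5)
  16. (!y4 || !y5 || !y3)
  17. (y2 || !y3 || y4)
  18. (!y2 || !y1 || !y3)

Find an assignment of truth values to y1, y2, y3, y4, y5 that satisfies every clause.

Set y1 = False and propagate.
For the remaining variables, y2 = False, y3 = False, y4 = False, y5 = False works.
Check each clause:
  1. (y2 || y1 || !y3) — !y3 is true.
  2. (!y5 || y4 || y1) — !y5 is true.
  3. (y1 || !y3 || !y2) — !y3 is true.
  4. (!y5 || y1 || y2) — !y5 is true.
  5. (y1 || !y3 || !y4) — !y4 is true.
  6. (y5 || !y1 || !y3) — !y3 is true.
  7. (y5 || !y4 || y3) — !y4 is true.
  8. (y3 || !y1 || y2) — !y1 is true.
  9. (!y2 || y4 || !y3) — !y3 is true.
  10. (!y1 || !y3 || y4) — !y3 is true.
  11. (y2 || !y1 || !y5) — !y5 is true.
  12. (!y3 || y2 || !y5) — !y5 is true.
  13. (y5 || y3 || !y2) — !y2 is true.
  14. (y2 || !y1 || !y3) — !y3 is true.
  15. (!y4 || !y5 || !y2) — !y5 is true.
  16. (!y5 || !y3 || !y4) — !y5 is true.
  17. (y2 || y4 || !y3) — !y3 is true.
  18. (!y2 || !y3 || !y1) — !y3 is true.

y1=False, y2=False, y3=False, y4=False, y5=False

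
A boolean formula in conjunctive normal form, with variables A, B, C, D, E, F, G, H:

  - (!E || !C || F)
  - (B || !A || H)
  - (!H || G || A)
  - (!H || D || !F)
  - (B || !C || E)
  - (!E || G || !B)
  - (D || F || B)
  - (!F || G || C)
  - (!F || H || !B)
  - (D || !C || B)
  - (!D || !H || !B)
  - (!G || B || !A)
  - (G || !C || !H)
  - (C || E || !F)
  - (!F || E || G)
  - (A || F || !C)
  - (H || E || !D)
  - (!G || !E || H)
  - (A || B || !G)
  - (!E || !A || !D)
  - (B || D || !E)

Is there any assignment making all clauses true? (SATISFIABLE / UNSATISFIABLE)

Set A = False and propagate.
For the remaining variables, B = True, C = False, D = False, E = True, F = False, G = True, H = True works.
So A=0, B=1, C=0, D=0, E=1, F=0, G=1, H=1 is a satisfying assignment.

SATISFIABLE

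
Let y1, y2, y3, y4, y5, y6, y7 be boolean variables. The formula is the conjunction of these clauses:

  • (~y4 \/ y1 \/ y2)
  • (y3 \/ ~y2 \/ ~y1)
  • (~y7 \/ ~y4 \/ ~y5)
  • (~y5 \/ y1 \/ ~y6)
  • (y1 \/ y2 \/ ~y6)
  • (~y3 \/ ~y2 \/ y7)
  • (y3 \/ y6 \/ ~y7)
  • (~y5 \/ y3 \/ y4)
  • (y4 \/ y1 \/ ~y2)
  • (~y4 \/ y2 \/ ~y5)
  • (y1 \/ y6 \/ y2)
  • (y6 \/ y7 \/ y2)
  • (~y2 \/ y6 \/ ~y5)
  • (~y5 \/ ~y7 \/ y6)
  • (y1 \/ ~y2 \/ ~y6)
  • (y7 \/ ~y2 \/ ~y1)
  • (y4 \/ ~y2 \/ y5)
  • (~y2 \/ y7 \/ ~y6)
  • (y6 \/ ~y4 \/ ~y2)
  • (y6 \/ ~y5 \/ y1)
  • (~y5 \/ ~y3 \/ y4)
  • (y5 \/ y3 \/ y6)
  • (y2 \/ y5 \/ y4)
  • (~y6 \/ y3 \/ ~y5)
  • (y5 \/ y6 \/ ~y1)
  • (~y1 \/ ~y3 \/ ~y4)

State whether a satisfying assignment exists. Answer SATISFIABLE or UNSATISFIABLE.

Branch on y1: take y1 = True.
Branch on y2: take y2 = False.
For the remaining variables, y3 = False, y4 = True, y5 = False, y6 = True, y7 = True works.
So y1=1  y2=0  y3=0  y4=1  y5=0  y6=1  y7=1 is a satisfying assignment.

SATISFIABLE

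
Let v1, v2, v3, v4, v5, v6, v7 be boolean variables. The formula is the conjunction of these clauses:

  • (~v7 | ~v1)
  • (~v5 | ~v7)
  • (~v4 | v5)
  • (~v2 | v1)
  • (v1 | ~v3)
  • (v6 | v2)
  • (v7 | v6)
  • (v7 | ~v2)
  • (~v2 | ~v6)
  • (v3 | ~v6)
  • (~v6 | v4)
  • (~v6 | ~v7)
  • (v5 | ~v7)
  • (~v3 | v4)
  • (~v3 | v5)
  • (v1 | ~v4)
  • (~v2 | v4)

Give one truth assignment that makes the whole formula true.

v1=True, v2=False, v3=True, v4=True, v5=True, v6=True, v7=False

Check each clause:
  1. (~v1 | ~v7) — ~v7 is true.
  2. (~v5 | ~v7) — ~v7 is true.
  3. (~v4 | v5) — v5 is true.
  4. (~v2 | v1) — v1 is true.
  5. (v1 | ~v3) — v1 is true.
  6. (v6 | v2) — v6 is true.
  7. (v6 | v7) — v6 is true.
  8. (v7 | ~v2) — ~v2 is true.
  9. (~v6 | ~v2) — ~v2 is true.
  10. (~v6 | v3) — v3 is true.
  11. (v4 | ~v6) — v4 is true.
  12. (~v6 | ~v7) — ~v7 is true.
  13. (~v7 | v5) — ~v7 is true.
  14. (v4 | ~v3) — v4 is true.
  15. (~v3 | v5) — v5 is true.
  16. (~v4 | v1) — v1 is true.
  17. (v4 | ~v2) — v4 is true.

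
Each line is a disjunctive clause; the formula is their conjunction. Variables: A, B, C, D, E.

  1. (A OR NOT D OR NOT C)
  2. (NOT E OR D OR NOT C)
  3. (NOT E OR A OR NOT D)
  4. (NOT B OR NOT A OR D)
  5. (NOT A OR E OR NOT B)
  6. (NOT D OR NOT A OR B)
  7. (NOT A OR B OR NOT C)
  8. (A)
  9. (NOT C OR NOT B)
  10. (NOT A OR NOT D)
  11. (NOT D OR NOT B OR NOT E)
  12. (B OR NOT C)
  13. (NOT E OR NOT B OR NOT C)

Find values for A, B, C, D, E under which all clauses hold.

The clause (A) is unit: A must be True.
(NOT D) is a unit clause, so D = False.
Unit propagation: (NOT B) forces B = False.
(NOT C) is a unit clause, so C = False.
E is now unconstrained; take E = False.
Every clause has at least one true literal under this assignment.
Check each clause:
  1. (A OR NOT C OR NOT D) — A is true.
  2. (NOT E OR NOT C OR D) — NOT E is true.
  3. (NOT D OR A OR NOT E) — A is true.
  4. (NOT A OR D OR NOT B) — NOT B is true.
  5. (NOT B OR NOT A OR E) — NOT B is true.
  6. (NOT D OR B OR NOT A) — NOT D is true.
  7. (NOT A OR B OR NOT C) — NOT C is true.
  8. (A) — A is true.
  9. (NOT C OR NOT B) — NOT C is true.
  10. (NOT A OR NOT D) — NOT D is true.
  11. (NOT B OR NOT E OR NOT D) — NOT E is true.
  12. (NOT C OR B) — NOT C is true.
  13. (NOT E OR NOT C OR NOT B) — NOT E is true.

A=T, B=F, C=F, D=F, E=F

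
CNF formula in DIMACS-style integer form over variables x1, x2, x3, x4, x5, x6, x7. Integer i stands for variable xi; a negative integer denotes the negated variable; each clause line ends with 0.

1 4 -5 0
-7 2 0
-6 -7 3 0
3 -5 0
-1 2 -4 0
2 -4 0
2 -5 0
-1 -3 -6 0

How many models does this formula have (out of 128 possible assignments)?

39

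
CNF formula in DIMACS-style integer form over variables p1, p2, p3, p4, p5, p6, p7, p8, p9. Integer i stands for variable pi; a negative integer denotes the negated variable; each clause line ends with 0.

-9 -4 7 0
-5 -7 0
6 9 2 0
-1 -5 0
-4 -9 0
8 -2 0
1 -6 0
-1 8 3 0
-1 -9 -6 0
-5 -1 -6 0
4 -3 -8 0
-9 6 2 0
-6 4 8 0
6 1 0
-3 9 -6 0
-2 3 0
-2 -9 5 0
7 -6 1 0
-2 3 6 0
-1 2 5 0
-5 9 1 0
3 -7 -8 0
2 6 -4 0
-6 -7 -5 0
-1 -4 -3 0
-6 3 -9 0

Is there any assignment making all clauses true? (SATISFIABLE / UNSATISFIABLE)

UNSATISFIABLE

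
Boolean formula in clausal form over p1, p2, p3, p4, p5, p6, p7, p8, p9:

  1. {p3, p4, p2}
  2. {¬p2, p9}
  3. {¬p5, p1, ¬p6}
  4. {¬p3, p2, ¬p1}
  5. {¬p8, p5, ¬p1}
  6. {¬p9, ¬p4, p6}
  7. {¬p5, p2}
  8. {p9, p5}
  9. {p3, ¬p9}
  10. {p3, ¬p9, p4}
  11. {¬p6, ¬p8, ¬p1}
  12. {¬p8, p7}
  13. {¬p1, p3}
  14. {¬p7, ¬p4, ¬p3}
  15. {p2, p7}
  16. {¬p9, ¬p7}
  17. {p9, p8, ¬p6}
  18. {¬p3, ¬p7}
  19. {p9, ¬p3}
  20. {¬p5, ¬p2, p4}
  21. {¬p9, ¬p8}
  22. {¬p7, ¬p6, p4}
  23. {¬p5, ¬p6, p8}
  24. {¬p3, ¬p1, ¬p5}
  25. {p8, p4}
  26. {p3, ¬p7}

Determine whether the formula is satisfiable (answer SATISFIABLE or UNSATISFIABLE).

Try p1 = False.
Try p2 = True.
  then p9 is forced to True.
  then p3 is forced to True.
  then p7 is forced to False.
  then p8 is forced to False.
  then p4 is forced to True.
  then p6 is forced to True.
  then p5 is forced to False.
So p1=F, p2=T, p3=T, p4=T, p5=F, p6=T, p7=F, p8=F, p9=T is a satisfying assignment.

SATISFIABLE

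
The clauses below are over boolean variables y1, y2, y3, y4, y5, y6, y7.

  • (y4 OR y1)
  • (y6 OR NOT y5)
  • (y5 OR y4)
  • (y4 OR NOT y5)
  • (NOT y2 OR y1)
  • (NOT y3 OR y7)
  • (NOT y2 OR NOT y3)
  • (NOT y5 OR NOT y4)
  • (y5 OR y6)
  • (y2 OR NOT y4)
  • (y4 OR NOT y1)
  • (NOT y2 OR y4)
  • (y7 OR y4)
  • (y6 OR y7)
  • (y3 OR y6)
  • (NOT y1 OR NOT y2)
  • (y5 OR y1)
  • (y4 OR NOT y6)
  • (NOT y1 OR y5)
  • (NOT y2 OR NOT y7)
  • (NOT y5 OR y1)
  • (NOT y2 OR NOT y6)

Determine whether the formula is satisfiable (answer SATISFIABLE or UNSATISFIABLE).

y4 = True:
  propagation gives y5=False, y6=True, y2=True; an empty clause results — contradiction.
y4 = False:
  propagation gives y1=True; an empty clause results — contradiction.
Every branch closes, so no satisfying assignment exists.

UNSATISFIABLE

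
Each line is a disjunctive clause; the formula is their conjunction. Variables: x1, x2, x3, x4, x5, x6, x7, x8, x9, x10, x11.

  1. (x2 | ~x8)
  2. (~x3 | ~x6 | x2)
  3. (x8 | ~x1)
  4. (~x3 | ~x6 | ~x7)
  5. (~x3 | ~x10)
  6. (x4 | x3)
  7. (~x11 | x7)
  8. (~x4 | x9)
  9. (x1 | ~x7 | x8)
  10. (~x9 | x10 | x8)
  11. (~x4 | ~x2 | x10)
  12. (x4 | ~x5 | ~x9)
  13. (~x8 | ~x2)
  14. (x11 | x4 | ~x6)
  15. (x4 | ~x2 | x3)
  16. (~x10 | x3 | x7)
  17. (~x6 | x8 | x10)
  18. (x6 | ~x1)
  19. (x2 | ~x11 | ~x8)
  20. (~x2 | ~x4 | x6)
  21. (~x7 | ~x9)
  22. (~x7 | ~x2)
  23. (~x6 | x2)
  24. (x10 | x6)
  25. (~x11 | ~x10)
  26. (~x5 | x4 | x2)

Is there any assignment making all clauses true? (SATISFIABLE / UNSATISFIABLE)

UNSATISFIABLE

x2 = True:
  x4 = True:
    propagation gives x9=True, x10=True, x3=False; an empty clause results — contradiction.
  x4 = False:
    propagation gives x3=True, x10=False, x9=False, x6=False; an empty clause results — contradiction.
x2 = False:
  propagation gives x8=False, x1=False, x7=False, x11=False; an empty clause results — contradiction.
Every branch closes, so no satisfying assignment exists.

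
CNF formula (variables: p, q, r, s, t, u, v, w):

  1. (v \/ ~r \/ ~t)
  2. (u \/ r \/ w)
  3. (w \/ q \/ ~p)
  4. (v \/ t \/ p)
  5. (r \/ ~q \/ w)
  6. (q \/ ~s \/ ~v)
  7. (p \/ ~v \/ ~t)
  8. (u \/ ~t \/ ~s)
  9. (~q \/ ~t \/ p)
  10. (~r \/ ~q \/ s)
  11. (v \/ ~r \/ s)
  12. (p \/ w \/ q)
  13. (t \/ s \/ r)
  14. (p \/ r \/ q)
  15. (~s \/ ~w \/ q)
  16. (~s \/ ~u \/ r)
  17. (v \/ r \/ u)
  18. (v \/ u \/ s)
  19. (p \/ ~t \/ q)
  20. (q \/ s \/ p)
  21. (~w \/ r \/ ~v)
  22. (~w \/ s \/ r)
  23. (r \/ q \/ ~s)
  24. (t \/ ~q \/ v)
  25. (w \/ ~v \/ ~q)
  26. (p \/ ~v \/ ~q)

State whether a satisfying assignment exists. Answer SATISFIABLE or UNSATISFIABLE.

SATISFIABLE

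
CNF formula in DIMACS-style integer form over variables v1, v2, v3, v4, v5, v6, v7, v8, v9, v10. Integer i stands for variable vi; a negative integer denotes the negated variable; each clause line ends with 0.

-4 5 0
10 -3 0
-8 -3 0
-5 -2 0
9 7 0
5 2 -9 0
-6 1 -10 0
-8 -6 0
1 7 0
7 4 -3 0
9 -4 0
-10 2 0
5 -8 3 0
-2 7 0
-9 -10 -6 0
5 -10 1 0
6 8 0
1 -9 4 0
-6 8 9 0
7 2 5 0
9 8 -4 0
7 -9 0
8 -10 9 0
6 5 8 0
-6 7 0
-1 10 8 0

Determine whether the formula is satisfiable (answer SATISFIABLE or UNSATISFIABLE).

SATISFIABLE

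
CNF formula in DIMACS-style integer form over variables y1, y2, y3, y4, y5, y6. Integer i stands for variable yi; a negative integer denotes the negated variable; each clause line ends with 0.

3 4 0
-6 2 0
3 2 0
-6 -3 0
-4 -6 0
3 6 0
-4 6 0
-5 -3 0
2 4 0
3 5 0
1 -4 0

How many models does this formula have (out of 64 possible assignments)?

Satisfying assignments:
  y1=0 y2=1 y3=1 y4=0 y5=0 y6=0
  y1=1 y2=1 y3=1 y4=0 y5=0 y6=0
That's 2 in total.

2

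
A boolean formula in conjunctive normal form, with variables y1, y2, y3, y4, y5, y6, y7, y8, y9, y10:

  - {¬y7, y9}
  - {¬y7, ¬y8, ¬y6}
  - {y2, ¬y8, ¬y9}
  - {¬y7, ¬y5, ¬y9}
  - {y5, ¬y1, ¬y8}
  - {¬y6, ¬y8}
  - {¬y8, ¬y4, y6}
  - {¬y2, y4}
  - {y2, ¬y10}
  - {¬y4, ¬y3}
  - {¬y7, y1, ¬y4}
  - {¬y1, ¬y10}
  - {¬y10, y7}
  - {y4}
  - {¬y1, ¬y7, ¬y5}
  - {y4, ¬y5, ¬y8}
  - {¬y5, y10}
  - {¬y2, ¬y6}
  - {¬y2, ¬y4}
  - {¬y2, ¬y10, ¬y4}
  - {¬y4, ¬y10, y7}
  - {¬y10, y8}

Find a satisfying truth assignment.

y1=True, y2=False, y3=False, y4=True, y5=False, y6=False, y7=False, y8=False, y9=False, y10=False

(y4) is a unit clause, so y4 = True.
(¬y3) is a unit clause, so y3 = False.
The clause (¬y2) is unit: y2 must be False.
(¬y10) is a unit clause, so y10 = False.
Unit propagation: (¬y5) forces y5 = False.
y7 occurs only negated in the remaining clauses — set y7 = False.
Pure literal: y8 appears only negated; assign y8 = False.
y1, y6, y9 are now unconstrained; take y1 = True, y6 = False, y9 = False.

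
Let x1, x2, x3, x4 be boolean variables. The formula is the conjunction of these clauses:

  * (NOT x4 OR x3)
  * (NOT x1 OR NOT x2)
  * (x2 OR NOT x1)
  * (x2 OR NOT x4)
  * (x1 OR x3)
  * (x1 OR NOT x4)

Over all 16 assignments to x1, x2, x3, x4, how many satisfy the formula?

Satisfying assignments:
  x1=0 x2=0 x3=1 x4=0
  x1=0 x2=1 x3=1 x4=0
That's 2 in total.

2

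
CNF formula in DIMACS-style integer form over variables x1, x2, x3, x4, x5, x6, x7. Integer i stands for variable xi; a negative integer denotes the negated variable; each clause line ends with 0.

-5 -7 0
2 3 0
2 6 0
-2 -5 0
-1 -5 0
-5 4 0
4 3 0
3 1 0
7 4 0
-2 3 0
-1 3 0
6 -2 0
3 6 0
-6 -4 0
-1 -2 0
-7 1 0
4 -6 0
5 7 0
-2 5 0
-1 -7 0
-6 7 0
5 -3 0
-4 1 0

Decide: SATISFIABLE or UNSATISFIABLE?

UNSATISFIABLE

x1 = True:
  propagation gives x5=False, x3=True; an empty clause results — contradiction.
x1 = False:
  propagation gives x3=True, x7=False, x4=True; an empty clause results — contradiction.
Every branch closes, so no satisfying assignment exists.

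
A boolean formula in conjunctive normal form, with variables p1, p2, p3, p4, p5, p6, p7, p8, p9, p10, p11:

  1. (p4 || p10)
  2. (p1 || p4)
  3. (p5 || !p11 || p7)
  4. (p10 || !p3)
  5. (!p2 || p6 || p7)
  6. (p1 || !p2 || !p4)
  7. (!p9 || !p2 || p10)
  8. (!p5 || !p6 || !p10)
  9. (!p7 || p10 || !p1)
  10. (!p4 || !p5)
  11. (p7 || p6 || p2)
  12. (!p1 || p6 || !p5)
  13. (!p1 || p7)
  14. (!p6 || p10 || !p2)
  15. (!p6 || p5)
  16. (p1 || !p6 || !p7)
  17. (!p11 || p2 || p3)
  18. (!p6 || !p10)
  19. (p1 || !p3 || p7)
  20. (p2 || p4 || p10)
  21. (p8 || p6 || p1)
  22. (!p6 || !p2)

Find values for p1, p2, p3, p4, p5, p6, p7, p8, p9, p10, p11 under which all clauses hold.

p1 = 1, p2 = 1, p3 = 1, p4 = 0, p5 = 0, p6 = 0, p7 = 1, p8 = 0, p9 = 0, p10 = 1, p11 = 1

Check each clause:
  1. (p10 || p4) — p10 is true.
  2. (p1 || p4) — p1 is true.
  3. (!p11 || p7 || p5) — p7 is true.
  4. (p10 || !p3) — p10 is true.
  5. (p7 || p6 || !p2) — p7 is true.
  6. (p1 || !p4 || !p2) — p1 is true.
  7. (!p2 || p10 || !p9) — p10 is true.
  8. (!p5 || !p6 || !p10) — !p6 is true.
  9. (!p1 || p10 || !p7) — p10 is true.
  10. (!p4 || !p5) — !p5 is true.
  11. (p6 || p7 || p2) — p2 is true.
  12. (!p5 || p6 || !p1) — !p5 is true.
  13. (p7 || !p1) — p7 is true.
  14. (!p6 || !p2 || p10) — !p6 is true.
  15. (!p6 || p5) — !p6 is true.
  16. (!p6 || p1 || !p7) — p1 is true.
  17. (p2 || !p11 || p3) — p2 is true.
  18. (!p10 || !p6) — !p6 is true.
  19. (p1 || p7 || !p3) — p1 is true.
  20. (p2 || p10 || p4) — p10 is true.
  21. (p1 || p6 || p8) — p1 is true.
  22. (!p2 || !p6) — !p6 is true.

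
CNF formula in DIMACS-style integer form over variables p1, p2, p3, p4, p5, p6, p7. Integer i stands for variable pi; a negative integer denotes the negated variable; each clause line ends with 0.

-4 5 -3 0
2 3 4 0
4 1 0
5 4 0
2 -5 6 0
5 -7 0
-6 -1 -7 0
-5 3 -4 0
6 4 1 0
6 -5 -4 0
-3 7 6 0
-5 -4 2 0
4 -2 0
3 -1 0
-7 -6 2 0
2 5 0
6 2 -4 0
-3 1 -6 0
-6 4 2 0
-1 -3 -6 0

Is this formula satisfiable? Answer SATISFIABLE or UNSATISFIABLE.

SATISFIABLE

Branch on p1: take p1 = False.
  then p4 is forced to True.
Branch on p2: take p2 = True.
Branch on p3: take p3 = False.
  then p5 is forced to False.
  then p7 is forced to False.
p6 is now unconstrained; take p6 = False.
So p1=F  p2=T  p3=F  p4=T  p5=F  p6=F  p7=F is a satisfying assignment.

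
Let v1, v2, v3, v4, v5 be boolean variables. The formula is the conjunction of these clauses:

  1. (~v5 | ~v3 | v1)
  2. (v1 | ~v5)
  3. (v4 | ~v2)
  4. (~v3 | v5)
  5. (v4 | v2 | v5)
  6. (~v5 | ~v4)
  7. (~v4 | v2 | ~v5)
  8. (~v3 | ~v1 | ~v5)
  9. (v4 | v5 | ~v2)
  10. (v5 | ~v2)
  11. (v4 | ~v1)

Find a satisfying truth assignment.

v1=0, v2=0, v3=0, v4=1, v5=0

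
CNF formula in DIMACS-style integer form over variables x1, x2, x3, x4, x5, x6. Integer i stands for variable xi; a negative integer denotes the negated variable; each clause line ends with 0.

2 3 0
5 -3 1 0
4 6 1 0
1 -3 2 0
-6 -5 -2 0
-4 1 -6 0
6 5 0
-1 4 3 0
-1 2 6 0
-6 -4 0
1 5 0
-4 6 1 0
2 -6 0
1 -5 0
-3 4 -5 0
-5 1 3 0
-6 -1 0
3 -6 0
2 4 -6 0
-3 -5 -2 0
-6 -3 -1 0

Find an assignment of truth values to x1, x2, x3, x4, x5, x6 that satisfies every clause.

Branch on x1: take x1 = True.
  then x6 is forced to False.
  then x5 is forced to True.
  then x2 is forced to True.
  then x3 is forced to False.
  then x4 is forced to True.
Every clause has at least one true literal under this assignment.
Check each clause:
  1. {x3, x2} — x2 is true.
  2. {x1, ¬x3, x5} — x1 is true.
  3. {x6, x4, x1} — x1 is true.
  4. {x1, x2, ¬x3} — x1 is true.
  5. {¬x2, ¬x6, ¬x5} — ¬x6 is true.
  6. {x1, ¬x6, ¬x4} — x1 is true.
  7. {x6, x5} — x5 is true.
  8. {x4, ¬x1, x3} — x4 is true.
  9. {x2, ¬x1, x6} — x2 is true.
  10. {¬x6, ¬x4} — ¬x6 is true.
  11. {x5, x1} — x1 is true.
  12. {x1, ¬x4, x6} — x1 is true.
  13. {¬x6, x2} — x2 is true.
  14. {x1, ¬x5} — x1 is true.
  15. {x4, ¬x3, ¬x5} — x4 is true.
  16. {¬x5, x1, x3} — x1 is true.
  17. {¬x6, ¬x1} — ¬x6 is true.
  18. {x3, ¬x6} — ¬x6 is true.
  19. {x2, x4, ¬x6} — ¬x6 is true.
  20. {¬x3, ¬x2, ¬x5} — ¬x3 is true.
  21. {¬x6, ¬x3, ¬x1} — ¬x6 is true.

x1 = True, x2 = True, x3 = False, x4 = True, x5 = True, x6 = False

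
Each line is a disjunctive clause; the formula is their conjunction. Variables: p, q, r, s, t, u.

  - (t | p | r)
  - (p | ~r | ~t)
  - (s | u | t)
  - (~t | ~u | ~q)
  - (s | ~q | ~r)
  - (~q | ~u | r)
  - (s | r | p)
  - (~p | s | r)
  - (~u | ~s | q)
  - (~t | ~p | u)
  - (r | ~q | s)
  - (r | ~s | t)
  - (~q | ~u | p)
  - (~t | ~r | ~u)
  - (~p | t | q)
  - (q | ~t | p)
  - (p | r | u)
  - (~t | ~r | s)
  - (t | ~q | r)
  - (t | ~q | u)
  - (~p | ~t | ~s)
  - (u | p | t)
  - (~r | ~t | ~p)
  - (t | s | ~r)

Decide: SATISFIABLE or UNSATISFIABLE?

Set p = True and propagate.
Set q = True and propagate.
Branch on r: take r = True.
  then s is forced to True.
  then t is forced to False.
  then u is forced to True.
Every clause has at least one true literal under this assignment.
So p = T  q = T  r = T  s = T  t = F  u = T is a satisfying assignment.

SATISFIABLE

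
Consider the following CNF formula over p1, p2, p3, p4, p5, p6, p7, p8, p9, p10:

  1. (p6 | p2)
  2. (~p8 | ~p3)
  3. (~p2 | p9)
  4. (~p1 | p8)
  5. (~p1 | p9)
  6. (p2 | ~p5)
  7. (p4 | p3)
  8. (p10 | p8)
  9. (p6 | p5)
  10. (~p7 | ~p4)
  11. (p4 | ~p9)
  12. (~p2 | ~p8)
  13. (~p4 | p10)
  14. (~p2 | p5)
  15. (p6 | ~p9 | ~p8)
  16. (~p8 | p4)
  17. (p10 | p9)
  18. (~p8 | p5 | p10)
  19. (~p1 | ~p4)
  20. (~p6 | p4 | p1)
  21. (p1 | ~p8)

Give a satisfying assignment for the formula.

p1=False, p2=True, p3=True, p4=True, p5=True, p6=True, p7=False, p8=False, p9=True, p10=True

p7 occurs only negated in the remaining clauses — set p7 = False.
Pure literal: p10 appears only positively; assign p10 = True.
Branch on p1: take p1 = False.
  then p8 is forced to False.
Branch on p2: take p2 = True.
  then p9 is forced to True.
  then p4 is forced to True.
  then p5 is forced to True.
p3, p6 are now unconstrained; take p3 = True, p6 = True.
Every clause has at least one true literal under this assignment.
Check each clause:
  1. (p2 | p6) — p2 is true.
  2. (~p8 | ~p3) — ~p8 is true.
  3. (p9 | ~p2) — p9 is true.
  4. (~p1 | p8) — ~p1 is true.
  5. (p9 | ~p1) — p9 is true.
  6. (~p5 | p2) — p2 is true.
  7. (p3 | p4) — p3 is true.
  8. (p8 | p10) — p10 is true.
  9. (p5 | p6) — p5 is true.
  10. (~p4 | ~p7) — ~p7 is true.
  11. (~p9 | p4) — p4 is true.
  12. (~p2 | ~p8) — ~p8 is true.
  13. (p10 | ~p4) — p10 is true.
  14. (p5 | ~p2) — p5 is true.
  15. (p6 | ~p9 | ~p8) — ~p8 is true.
  16. (~p8 | p4) — ~p8 is true.
  17. (p10 | p9) — p9 is true.
  18. (p10 | p5 | ~p8) — ~p8 is true.
  19. (~p1 | ~p4) — ~p1 is true.
  20. (p1 | ~p6 | p4) — p4 is true.
  21. (p1 | ~p8) — ~p8 is true.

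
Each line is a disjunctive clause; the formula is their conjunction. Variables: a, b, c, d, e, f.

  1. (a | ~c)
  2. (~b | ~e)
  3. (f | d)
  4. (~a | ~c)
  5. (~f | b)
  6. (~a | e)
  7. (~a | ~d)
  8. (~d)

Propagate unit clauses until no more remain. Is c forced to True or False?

Unit clause (~d) sets d = False.
In (f | d), d is now false; f must hold, so f = True.
In (~f | b), ~f is now false; b must hold, so b = True.
In (~e | ~b), ~b is now false; ~e must hold, so e = False.
(e | ~a): since e = False, the clause reduces to (~a). a = False.
(a | ~c): since a = False, the clause reduces to (~c). c = False.

False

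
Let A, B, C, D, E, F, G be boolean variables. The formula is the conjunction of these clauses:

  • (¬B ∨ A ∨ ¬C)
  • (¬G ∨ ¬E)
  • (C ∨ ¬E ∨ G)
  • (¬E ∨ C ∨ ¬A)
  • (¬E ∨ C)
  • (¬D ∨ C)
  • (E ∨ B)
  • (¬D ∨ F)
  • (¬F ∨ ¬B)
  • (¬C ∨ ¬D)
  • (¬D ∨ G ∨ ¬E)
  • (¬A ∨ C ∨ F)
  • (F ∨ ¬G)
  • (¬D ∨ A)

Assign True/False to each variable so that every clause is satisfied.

A = T, B = F, C = T, D = F, E = T, F = F, G = F

Pure literal: D appears only negated; assign D = False.
Set A = True and propagate.
The remaining clauses are satisfied by B = False, C = True, E = True, F = False, G = False.
Check each clause:
  1. (A ∨ ¬B ∨ ¬C) — A is true.
  2. (¬E ∨ ¬G) — ¬G is true.
  3. (G ∨ C ∨ ¬E) — C is true.
  4. (C ∨ ¬A ∨ ¬E) — C is true.
  5. (¬E ∨ C) — C is true.
  6. (¬D ∨ C) — C is true.
  7. (B ∨ E) — E is true.
  8. (F ∨ ¬D) — ¬D is true.
  9. (¬F ∨ ¬B) — ¬F is true.
  10. (¬D ∨ ¬C) — ¬D is true.
  11. (¬E ∨ ¬D ∨ G) — ¬D is true.
  12. (¬A ∨ C ∨ F) — C is true.
  13. (F ∨ ¬G) — ¬G is true.
  14. (¬D ∨ A) — A is true.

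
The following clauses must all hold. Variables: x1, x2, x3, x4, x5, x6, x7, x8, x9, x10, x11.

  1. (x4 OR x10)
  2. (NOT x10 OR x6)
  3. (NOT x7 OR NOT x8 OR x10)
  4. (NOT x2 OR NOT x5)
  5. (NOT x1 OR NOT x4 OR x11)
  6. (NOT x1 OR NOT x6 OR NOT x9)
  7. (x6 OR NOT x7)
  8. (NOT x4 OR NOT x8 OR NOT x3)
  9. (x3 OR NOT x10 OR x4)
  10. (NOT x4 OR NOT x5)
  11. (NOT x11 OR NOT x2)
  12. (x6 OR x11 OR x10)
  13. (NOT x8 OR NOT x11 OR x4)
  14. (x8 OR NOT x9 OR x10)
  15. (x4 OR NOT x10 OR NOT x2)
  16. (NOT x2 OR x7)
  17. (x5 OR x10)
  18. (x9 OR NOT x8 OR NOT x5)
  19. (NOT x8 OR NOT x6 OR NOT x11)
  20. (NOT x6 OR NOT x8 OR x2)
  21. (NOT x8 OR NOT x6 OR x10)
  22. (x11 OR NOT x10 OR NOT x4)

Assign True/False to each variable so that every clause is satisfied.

x1=True, x2=False, x3=True, x4=False, x5=False, x6=True, x7=True, x8=False, x9=False, x10=True, x11=True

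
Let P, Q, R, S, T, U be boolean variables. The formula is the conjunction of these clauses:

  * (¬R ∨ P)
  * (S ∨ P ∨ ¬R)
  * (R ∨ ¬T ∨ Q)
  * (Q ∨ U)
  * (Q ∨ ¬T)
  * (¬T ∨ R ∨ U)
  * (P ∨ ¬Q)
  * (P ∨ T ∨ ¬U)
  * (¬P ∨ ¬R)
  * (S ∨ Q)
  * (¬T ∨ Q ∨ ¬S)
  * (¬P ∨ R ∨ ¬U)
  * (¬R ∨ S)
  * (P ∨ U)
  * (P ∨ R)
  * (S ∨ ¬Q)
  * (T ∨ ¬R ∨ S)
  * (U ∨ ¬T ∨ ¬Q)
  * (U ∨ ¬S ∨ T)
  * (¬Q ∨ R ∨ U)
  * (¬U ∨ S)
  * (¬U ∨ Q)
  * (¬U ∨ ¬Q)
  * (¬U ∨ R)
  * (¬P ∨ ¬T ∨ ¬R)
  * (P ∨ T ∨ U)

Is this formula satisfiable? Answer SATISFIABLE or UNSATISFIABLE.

U = True:
  propagation gives S=True, Q=True; an empty clause results — contradiction.
U = False:
  propagation gives Q=True, P=True, R=False; an empty clause results — contradiction.
Every branch closes, so no satisfying assignment exists.

UNSATISFIABLE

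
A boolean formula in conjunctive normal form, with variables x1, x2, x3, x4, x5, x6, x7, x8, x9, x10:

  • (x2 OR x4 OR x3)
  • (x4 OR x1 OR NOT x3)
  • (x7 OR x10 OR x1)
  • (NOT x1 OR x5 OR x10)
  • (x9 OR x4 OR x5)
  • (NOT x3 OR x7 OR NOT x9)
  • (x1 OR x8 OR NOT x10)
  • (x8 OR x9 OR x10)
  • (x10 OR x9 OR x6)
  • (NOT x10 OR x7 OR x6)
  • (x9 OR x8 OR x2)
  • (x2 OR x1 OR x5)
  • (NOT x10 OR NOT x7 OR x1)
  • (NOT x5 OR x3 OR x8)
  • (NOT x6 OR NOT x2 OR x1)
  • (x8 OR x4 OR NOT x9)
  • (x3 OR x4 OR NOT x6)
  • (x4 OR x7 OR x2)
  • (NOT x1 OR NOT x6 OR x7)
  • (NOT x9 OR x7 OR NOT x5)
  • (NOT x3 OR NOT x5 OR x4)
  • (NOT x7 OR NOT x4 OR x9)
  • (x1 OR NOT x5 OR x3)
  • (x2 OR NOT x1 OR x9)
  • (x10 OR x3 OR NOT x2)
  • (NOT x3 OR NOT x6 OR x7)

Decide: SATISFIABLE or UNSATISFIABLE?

Pure literal: x8 appears only positively; assign x8 = True.
Try x1 = True.
Try x2 = False.
  then x9 is forced to True.
Branch on x3: take x3 = False.
  then x4 is forced to True.
For the remaining variables, x5 = False, x6 = True, x7 = True, x10 = True works.
So x1 = True, x2 = False, x3 = False, x4 = True, x5 = False, x6 = True, x7 = True, x8 = True, x9 = True, x10 = True is a satisfying assignment.

SATISFIABLE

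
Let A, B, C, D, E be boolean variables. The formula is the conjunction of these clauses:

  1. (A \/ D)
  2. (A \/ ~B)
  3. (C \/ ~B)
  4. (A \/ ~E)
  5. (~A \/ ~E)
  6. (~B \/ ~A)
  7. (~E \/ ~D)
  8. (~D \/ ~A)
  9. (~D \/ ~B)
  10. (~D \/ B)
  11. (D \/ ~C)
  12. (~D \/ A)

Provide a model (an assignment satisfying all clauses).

A=1, B=0, C=0, D=0, E=0

E occurs only negated in the remaining clauses — set E = False.
Try A = True.
  then B is forced to False.
  then D is forced to False.
  then C is forced to False.
Check each clause:
  1. (A \/ D) — A is true.
  2. (~B \/ A) — A is true.
  3. (~B \/ C) — ~B is true.
  4. (A \/ ~E) — A is true.
  5. (~A \/ ~E) — ~E is true.
  6. (~A \/ ~B) — ~B is true.
  7. (~E \/ ~D) — ~E is true.
  8. (~A \/ ~D) — ~D is true.
  9. (~B \/ ~D) — ~D is true.
  10. (B \/ ~D) — ~D is true.
  11. (D \/ ~C) — ~C is true.
  12. (~D \/ A) — A is true.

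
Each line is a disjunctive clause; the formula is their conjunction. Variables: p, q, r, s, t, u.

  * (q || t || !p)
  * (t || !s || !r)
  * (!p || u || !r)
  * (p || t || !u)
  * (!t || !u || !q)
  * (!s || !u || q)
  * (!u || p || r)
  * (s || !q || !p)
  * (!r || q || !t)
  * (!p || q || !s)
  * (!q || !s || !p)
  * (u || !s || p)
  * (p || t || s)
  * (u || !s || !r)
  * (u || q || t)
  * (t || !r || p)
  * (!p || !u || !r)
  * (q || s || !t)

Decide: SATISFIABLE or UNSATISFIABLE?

Try p = False.
Branch on q: take q = True.
Try r = False.
  then u is forced to False.
  then s is forced to False.
  then t is forced to True.
Every clause has at least one true literal under this assignment.
So p=F, q=T, r=F, s=F, t=T, u=F is a satisfying assignment.

SATISFIABLE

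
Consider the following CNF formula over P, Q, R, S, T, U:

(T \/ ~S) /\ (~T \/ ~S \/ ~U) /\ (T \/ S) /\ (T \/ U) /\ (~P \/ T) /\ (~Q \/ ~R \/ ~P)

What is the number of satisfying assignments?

Case analysis on T and S:
  T=T, S=T: 7 of the 16 assignments to (P,Q,R,U) work.
  T=T, S=F: U free; 7 ways for (P,Q,R) × 2^1 = 14.
  T=F, S=T: a clause becomes empty — 0.
  T=F, S=F: a clause becomes empty — 0.
Total: 7 + 14 + 0 + 0 = 21.

21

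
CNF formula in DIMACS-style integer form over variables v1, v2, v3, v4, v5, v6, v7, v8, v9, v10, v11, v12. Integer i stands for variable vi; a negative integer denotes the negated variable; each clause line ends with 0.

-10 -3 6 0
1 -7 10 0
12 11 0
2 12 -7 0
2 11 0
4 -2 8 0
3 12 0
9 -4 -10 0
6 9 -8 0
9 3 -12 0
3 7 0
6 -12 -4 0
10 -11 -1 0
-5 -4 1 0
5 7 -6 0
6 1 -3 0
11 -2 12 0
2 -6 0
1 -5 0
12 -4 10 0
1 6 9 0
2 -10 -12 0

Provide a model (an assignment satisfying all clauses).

v9 occurs only positively in the remaining clauses — set v9 = True.
Try v1 = False.
  then v5 is forced to False.
Set v2 = True and propagate.
For the remaining variables, v3 = True, v4 = True, v6 = True, v7 = True, v8 = True, v10 = True, v11 = True, v12 = True works.
Every clause has at least one true literal under this assignment.

v1=F, v2=T, v3=T, v4=T, v5=F, v6=T, v7=T, v8=T, v9=T, v10=T, v11=T, v12=T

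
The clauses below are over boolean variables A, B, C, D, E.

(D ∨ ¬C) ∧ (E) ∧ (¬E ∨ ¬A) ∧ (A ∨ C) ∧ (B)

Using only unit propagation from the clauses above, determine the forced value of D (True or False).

True

Unit clause (E) sets E = True.
(¬A ∨ ¬E): since E = True, the clause reduces to (¬A). A = False.
In (A ∨ C), A is now false; C must hold, so C = True.
(D ∨ ¬C): since C = True, the clause reduces to (D). D = True.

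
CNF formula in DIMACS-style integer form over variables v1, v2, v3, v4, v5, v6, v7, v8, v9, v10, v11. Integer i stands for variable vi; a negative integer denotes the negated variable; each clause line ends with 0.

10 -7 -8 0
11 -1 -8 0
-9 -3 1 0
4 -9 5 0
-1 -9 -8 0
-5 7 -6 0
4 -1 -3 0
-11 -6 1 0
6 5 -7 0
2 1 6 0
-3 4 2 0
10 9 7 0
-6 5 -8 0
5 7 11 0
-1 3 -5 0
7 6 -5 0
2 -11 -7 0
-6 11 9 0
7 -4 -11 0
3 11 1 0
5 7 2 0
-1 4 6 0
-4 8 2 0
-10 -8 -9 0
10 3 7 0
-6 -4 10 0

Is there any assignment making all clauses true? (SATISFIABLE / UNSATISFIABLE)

SATISFIABLE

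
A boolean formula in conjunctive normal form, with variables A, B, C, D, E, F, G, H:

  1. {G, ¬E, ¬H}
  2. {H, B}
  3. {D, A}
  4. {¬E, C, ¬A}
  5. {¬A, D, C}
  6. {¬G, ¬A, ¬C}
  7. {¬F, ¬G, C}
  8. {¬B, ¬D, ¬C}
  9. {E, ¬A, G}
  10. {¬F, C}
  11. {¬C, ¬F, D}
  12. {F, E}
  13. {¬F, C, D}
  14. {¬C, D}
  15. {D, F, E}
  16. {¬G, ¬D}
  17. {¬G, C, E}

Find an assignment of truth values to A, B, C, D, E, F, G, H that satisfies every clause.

A = False, B = False, C = True, D = True, E = False, F = True, G = False, H = True

Set A = False and propagate.
  then D is forced to True.
  then G is forced to False.
Branch on B: take B = False.
  then H is forced to True.
  then E is forced to False.
  then F is forced to True.
  then C is forced to True.
Every clause has at least one true literal under this assignment.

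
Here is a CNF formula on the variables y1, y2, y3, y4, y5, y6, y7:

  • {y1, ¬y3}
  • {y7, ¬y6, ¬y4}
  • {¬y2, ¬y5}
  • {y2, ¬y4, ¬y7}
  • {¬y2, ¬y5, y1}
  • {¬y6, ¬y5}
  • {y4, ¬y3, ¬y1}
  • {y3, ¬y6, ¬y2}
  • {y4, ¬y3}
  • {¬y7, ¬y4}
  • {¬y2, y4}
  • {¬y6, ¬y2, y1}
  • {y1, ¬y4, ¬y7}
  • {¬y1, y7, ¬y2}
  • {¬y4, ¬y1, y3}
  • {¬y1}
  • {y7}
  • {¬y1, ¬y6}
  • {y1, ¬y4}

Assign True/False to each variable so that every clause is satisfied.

(¬y1) is a unit clause, so y1 = False.
Unit propagation: (¬y3) forces y3 = False.
The clause (y7) is unit: y7 must be True.
(¬y4) is a unit clause, so y4 = False.
Unit propagation: (¬y2) forces y2 = False.
Pure literal: y6 appears only negated; assign y6 = False.
y5 is now unconstrained; take y5 = True.

y1=0, y2=0, y3=0, y4=0, y5=1, y6=0, y7=1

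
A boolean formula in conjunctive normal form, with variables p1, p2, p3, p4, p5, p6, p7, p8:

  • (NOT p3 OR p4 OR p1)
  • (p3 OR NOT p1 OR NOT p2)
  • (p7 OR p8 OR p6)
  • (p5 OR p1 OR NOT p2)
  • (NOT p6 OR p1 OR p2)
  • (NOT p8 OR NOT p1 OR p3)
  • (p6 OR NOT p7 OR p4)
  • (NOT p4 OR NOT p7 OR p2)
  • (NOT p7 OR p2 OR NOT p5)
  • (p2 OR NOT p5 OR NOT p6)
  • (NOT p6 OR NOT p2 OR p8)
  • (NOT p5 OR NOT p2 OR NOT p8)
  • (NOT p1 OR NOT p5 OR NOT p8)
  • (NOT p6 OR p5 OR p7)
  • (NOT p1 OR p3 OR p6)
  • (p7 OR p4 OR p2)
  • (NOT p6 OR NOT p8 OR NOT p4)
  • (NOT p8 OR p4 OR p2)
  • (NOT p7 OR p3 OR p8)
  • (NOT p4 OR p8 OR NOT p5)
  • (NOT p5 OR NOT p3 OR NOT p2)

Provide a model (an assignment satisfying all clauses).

Try p1 = True.
Try p2 = False.
For the remaining variables, p3 = True, p4 = True, p5 = False, p6 = False, p7 = False, p8 = True works.

p1=True, p2=False, p3=True, p4=True, p5=False, p6=False, p7=False, p8=True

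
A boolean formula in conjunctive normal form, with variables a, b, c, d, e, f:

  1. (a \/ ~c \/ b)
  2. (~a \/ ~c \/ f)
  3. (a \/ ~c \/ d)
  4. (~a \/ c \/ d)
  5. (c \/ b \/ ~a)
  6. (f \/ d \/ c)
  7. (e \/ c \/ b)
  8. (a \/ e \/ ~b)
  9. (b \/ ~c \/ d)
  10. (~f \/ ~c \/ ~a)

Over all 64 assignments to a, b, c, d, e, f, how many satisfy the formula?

12

Case analysis on c and a:
  c=T, a=T: a clause becomes empty — 0.
  c=T, a=F: remaining (b,d,e,f) ∈ {(T,T,T,F); (T,T,T,T)} — 2.
  c=F, a=T: remaining (b,d,e,f) ∈ {(T,T,F,F); (T,T,F,T); (T,T,T,F); (T,T,T,T)} — 4.
  c=F, a=F: b free; 3 ways for (d,e,f) × 2^1 = 6.
Total: 0 + 2 + 4 + 6 = 12.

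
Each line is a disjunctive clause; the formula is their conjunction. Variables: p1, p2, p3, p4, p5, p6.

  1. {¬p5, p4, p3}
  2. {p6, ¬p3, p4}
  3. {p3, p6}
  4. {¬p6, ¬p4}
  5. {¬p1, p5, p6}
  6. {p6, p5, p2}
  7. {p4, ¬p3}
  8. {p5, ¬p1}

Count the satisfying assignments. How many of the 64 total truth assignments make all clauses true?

Satisfying assignments:
  p1=0 p2=0 p3=0 p4=0 p5=0 p6=1
  p1=0 p2=0 p3=1 p4=1 p5=1 p6=0
  p1=0 p2=1 p3=0 p4=0 p5=0 p6=1
  p1=0 p2=1 p3=1 p4=1 p5=0 p6=0
  p1=0 p2=1 p3=1 p4=1 p5=1 p6=0
  p1=1 p2=0 p3=1 p4=1 p5=1 p6=0
  p1=1 p2=1 p3=1 p4=1 p5=1 p6=0
Count: 7.

7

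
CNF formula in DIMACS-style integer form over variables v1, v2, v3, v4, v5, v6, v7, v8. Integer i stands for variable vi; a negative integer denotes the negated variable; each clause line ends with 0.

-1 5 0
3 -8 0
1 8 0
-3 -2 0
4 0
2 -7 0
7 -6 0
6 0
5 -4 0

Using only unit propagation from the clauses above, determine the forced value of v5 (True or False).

True

(v4) is a unit clause: v4 = True.
(v6) stands alone — v6 = True.
(~v6 | v7) with v6 = True leaves only v7, so v7 = True.
(v2 | ~v7): since v7 = True, the clause reduces to (v2). v2 = True.
(~v3 | ~v2): since v2 = True, the clause reduces to (~v3). v3 = False.
From (v3 | ~v8) and v3 = False: v8 = False.
(v1 | v8): since v8 = False, the clause reduces to (v1). v1 = True.
(~v1 | v5): since v1 = True, the clause reduces to (v5). v5 = True.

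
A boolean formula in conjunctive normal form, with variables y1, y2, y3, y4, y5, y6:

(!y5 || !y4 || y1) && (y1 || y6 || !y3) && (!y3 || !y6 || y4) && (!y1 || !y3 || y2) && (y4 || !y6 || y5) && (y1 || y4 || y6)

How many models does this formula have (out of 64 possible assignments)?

28

Split on y1, then y4.
  y1=1, y4=1: y5, y6 free; 3 ways for (y2,y3) × 2^2 = 12.
  y1=1, y4=0: 8 of the 16 assignments to (y2,y3,y5,y6) work.
  y1=0, y4=1: y2 free; 3 ways for (y3,y5,y6) × 2^1 = 6.
  y1=0, y4=0: remaining (y2,y3,y5,y6) ∈ {(0,0,1,1); (1,0,1,1)} — 2.
Total: 12 + 8 + 6 + 2 = 28.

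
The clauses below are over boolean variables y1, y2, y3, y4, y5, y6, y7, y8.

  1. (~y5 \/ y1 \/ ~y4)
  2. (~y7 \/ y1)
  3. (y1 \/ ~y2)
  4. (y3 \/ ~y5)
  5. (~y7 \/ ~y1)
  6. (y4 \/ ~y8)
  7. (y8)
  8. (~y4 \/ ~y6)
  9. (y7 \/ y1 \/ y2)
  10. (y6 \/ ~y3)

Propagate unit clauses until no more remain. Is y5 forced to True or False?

False

Unit clause (y8) sets y8 = True.
In (~y8 \/ y4), ~y8 is now false; y4 must hold, so y4 = True.
From (~y6 \/ ~y4) and y4 = True: y6 = False.
From (~y3 \/ y6) and y6 = False: y3 = False.
From (y3 \/ ~y5) and y3 = False: y5 = False.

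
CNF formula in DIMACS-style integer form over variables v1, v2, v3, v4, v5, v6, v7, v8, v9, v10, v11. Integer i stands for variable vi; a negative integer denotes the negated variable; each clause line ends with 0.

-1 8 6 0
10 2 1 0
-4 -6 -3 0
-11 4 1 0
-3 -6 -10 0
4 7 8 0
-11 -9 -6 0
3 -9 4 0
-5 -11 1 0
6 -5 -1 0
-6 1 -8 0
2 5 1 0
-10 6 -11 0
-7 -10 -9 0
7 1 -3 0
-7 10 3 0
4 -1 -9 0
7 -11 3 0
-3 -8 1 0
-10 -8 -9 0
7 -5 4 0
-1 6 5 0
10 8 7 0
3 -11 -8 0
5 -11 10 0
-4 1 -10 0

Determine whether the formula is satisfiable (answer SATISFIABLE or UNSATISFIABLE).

Pure literal: v2 appears only positively; assign v2 = True.
Pure literal: v9 appears only negated; assign v9 = False.
Branch on v1: take v1 = True.
Branch on v3: take v3 = False.
For the remaining variables, v4 = True, v5 = True, v6 = True, v7 = False, v8 = False, v10 = True, v11 = False works.
Every clause has at least one true literal under this assignment.
So v1=1, v2=1, v3=0, v4=1, v5=1, v6=1, v7=0, v8=0, v9=0, v10=1, v11=0 is a satisfying assignment.

SATISFIABLE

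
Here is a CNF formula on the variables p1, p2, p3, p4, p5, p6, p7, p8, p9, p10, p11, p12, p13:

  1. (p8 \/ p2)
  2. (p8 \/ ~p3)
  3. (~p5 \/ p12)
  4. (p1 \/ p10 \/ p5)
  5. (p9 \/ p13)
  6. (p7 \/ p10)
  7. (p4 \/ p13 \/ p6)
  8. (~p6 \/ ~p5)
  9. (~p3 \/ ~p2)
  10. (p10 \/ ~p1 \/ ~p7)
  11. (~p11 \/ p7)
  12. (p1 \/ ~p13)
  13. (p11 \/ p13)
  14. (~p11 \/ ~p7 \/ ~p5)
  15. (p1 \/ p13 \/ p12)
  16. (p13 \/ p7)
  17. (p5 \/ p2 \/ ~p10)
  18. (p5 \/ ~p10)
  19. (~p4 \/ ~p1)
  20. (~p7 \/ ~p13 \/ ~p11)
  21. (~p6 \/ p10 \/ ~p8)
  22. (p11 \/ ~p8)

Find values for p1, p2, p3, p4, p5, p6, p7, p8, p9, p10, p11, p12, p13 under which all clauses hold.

p3 occurs only negated in the remaining clauses — set p3 = False.
p12 occurs only positively in the remaining clauses — set p12 = True.
Try p1 = True.
  then p4 is forced to False.
Try p2 = True.
Try p5 = True.
  then p6 is forced to False.
  then p13 is forced to True.
The remaining clauses are satisfied by p7 = True, p8 = False, p9 = False, p10 = True, p11 = False.

p1=T  p2=T  p3=F  p4=F  p5=T  p6=F  p7=T  p8=F  p9=F  p10=T  p11=F  p12=T  p13=T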